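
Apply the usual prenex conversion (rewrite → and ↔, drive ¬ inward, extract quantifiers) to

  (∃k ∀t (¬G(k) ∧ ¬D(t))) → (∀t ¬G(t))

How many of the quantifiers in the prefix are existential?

First replace A → B with ¬A ∨ B.
  ¬(∃k ∀t (¬G(k) ∧ ¬D(t))) ∨ (∀t ¬G(t))
Move each ¬ inward, flipping quantifiers it crosses:
  (∀k ∃t (G(k) ∨ D(t))) ∨ (∀t ¬G(t))
Standardize variables apart so no two quantifiers bind the same name: t↦q.
  (∀k ∃t (G(k) ∨ D(t))) ∨ (∀q ¬G(q))
Pull the quantifiers to the front (each side's bound variable is not free in the other side):
  ∀k ∃t ∀q (G(k) ∨ D(t) ∨ ¬G(q))
The prefix is ∀k ∃t ∀q: 2 universal, 1 existential.

1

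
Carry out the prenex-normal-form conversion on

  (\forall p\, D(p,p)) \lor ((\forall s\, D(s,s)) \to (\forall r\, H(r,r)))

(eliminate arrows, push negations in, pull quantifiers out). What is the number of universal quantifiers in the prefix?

First replace A → B with ¬A ∨ B.
  (\forall p\, D(p,p)) \lor \neg (\forall s\, D(s,s)) \lor (\forall r\, H(r,r))
Push ¬ through the quantifiers and connectives to reach negation normal form:
  (\forall p\, D(p,p)) \lor (\exists s\, \neg D(s,s)) \lor (\forall r\, H(r,r))
Extract every quantifier outward, since the variables are now distinct and don't occur free across branches:
  \forall p\, \exists s\, \forall r\, (D(p,p) \lor \neg D(s,s) \lor H(r,r))
The prefix is \forall p \exists s \forall r: 2 universal, 1 existential.

2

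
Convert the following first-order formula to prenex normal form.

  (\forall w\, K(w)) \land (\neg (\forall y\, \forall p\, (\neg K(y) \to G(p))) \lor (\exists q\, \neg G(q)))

\forall w\, \exists y\, \exists p\, \exists q\, (K(w) \land (\neg K(y) \land \neg G(p) \lor \neg G(q)))

Rewrite implications/biconditionals: A → B as ¬A ∨ B.
  (\forall w\, K(w)) \land (\neg (\forall y\, \forall p\, (\neg \neg K(y) \lor G(p))) \lor (\exists q\, \neg G(q)))
Push ¬ through the quantifiers and connectives to reach negation normal form:
  (\forall w\, K(w)) \land ((\exists y\, \exists p\, (\neg K(y) \land \neg G(p))) \lor (\exists q\, \neg G(q)))
All bound variables are already distinct, so no renaming is needed.
Finally move all quantifiers to the prefix:
  \forall w\, \exists y\, \exists p\, \exists q\, (K(w) \land (\neg K(y) \land \neg G(p) \lor \neg G(q)))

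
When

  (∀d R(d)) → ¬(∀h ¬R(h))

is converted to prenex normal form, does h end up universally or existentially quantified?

existential

First replace A → B with ¬A ∨ B.
  ¬(∀d R(d)) ∨ ¬(∀h ¬R(h))
Push ¬ through the quantifiers and connectives to reach negation normal form:
  (∃d ¬R(d)) ∨ (∃h R(h))
All bound variables are already distinct, so no renaming is needed.
Finally move all quantifiers to the prefix:
  ∃d ∃h (¬R(d) ∨ R(h))
The quantifier ∀h sits under an odd number of negations (counting the antecedent side of each →), so it flips to ∃h.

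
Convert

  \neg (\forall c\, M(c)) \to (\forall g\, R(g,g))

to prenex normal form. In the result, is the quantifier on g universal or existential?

Eliminate → and ↔ using ¬ and ∨.
  \neg \neg (\forall c\, M(c)) \lor (\forall g\, R(g,g))
Push ¬ through the quantifiers and connectives to reach negation normal form:
  (\forall c\, M(c)) \lor (\forall g\, R(g,g))
Pull the quantifiers to the front (each side's bound variable is not free in the other side):
  \forall c\, \forall g\, (M(c) \lor R(g,g))
The quantifier \forall g sits under an even number of negations (counting the antecedent side of each →), so it remains universal.

universal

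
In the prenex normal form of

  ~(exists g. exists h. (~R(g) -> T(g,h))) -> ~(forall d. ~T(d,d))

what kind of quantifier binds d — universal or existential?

Eliminate → and ↔ using ¬ and ∨.
  ~~(exists g. exists h. (~~R(g) | T(g,h))) | ~(forall d. ~T(d,d))
Drive negations inward (¬∀x A ≡ ∃x ¬A, ¬∃x A ≡ ∀x ¬A, De Morgan for ∧/∨):
  (exists g. exists h. (R(g) | T(g,h))) | (exists d. T(d,d))
All bound variables are already distinct, so no renaming is needed.
Pull the quantifiers to the front (each side's bound variable is not free in the other side):
  exists g. exists h. exists d. (R(g) | T(g,h) | T(d,d))
The quantifier forall d sits under an odd number of negations (counting the antecedent side of each →), so it flips to exists d.

existential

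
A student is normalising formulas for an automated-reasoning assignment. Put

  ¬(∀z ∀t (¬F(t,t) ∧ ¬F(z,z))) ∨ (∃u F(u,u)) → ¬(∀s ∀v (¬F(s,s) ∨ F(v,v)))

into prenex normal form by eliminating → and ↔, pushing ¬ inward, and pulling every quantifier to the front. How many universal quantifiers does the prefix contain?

3

First replace A → B with ¬A ∨ B.
  ¬(¬(∀z ∀t (¬F(t,t) ∧ ¬F(z,z))) ∨ (∃u F(u,u))) ∨ ¬(∀s ∀v (¬F(s,s) ∨ F(v,v)))
Push ¬ through the quantifiers and connectives to reach negation normal form:
  (∀z ∀t (¬F(t,t) ∧ ¬F(z,z))) ∧ (∀u ¬F(u,u)) ∨ (∃s ∃v (F(s,s) ∧ ¬F(v,v)))
All bound variables are already distinct, so no renaming is needed.
Finally move all quantifiers to the prefix:
  ∀z ∀t ∀u ∃s ∃v (¬F(t,t) ∧ ¬F(z,z) ∧ ¬F(u,u) ∨ F(s,s) ∧ ¬F(v,v))
The prefix is ∀z ∀t ∀u ∃s ∃v: 3 universal, 2 existential.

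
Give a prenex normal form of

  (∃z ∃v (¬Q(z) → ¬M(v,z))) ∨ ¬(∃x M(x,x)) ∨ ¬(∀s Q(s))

First replace A → B with ¬A ∨ B.
  (∃z ∃v (¬¬Q(z) ∨ ¬M(v,z))) ∨ ¬(∃x M(x,x)) ∨ ¬(∀s Q(s))
Drive negations inward (¬∀x A ≡ ∃x ¬A, ¬∃x A ≡ ∀x ¬A, De Morgan for ∧/∨):
  (∃z ∃v (Q(z) ∨ ¬M(v,z))) ∨ (∀x ¬M(x,x)) ∨ (∃s ¬Q(s))
Finally move all quantifiers to the prefix:
  ∃z ∃v ∀x ∃s (Q(z) ∨ ¬M(v,z) ∨ ¬M(x,x) ∨ ¬Q(s))

∃z ∃v ∀x ∃s (Q(z) ∨ ¬M(v,z) ∨ ¬M(x,x) ∨ ¬Q(s))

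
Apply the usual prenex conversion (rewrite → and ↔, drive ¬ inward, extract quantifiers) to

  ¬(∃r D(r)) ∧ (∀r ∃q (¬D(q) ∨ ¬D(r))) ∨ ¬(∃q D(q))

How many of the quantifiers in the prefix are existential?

Move each ¬ inward, flipping quantifiers it crosses:
  (∀r ¬D(r)) ∧ (∀r ∃q (¬D(q) ∨ ¬D(r))) ∨ (∀q ¬D(q))
Standardize variables apart so no two quantifiers bind the same name: r↦x, q↦z1.
  (∀r ¬D(r)) ∧ (∀x ∃q (¬D(q) ∨ ¬D(x))) ∨ (∀z1 ¬D(z1))
Finally move all quantifiers to the prefix:
  ∀r ∀x ∃q ∀z1 (¬D(r) ∧ (¬D(q) ∨ ¬D(x)) ∨ ¬D(z1))
The prefix is ∀r ∀x ∃q ∀z1: 3 universal, 1 existential.

1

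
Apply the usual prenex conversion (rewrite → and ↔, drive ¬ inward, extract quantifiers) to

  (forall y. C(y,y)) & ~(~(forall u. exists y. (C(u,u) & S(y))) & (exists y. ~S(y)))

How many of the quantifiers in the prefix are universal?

Push ¬ through the quantifiers and connectives to reach negation normal form:
  (forall y. C(y,y)) & ((forall u. exists y. (C(u,u) & S(y))) | (forall y. S(y)))
Give each quantifier a distinct variable: y↦w1, y↦v.
  (forall y. C(y,y)) & ((forall u. exists w1. (C(u,u) & S(w1))) | (forall v. S(v)))
Finally move all quantifiers to the prefix:
  forall y. forall u. exists w1. forall v. (C(y,y) & (C(u,u) & S(w1) | S(v)))
The prefix is forall y forall u exists w1 forall v: 3 universal, 1 existential.

3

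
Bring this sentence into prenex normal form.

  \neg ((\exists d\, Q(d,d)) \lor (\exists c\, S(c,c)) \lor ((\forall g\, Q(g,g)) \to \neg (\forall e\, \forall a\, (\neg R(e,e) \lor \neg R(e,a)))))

\forall d\, \forall c\, \forall g\, \forall e\, \forall a\, (\neg Q(d,d) \land \neg S(c,c) \land Q(g,g) \land (\neg R(e,e) \lor \neg R(e,a)))

Eliminate → and ↔ using ¬ and ∨.
  \neg ((\exists d\, Q(d,d)) \lor (\exists c\, S(c,c)) \lor \neg (\forall g\, Q(g,g)) \lor \neg (\forall e\, \forall a\, (\neg R(e,e) \lor \neg R(e,a))))
Push ¬ through the quantifiers and connectives to reach negation normal form:
  (\forall d\, \neg Q(d,d)) \land (\forall c\, \neg S(c,c)) \land (\forall g\, Q(g,g)) \land (\forall e\, \forall a\, (\neg R(e,e) \lor \neg R(e,a)))
Finally move all quantifiers to the prefix:
  \forall d\, \forall c\, \forall g\, \forall e\, \forall a\, (\neg Q(d,d) \land \neg S(c,c) \land Q(g,g) \land (\neg R(e,e) \lor \neg R(e,a)))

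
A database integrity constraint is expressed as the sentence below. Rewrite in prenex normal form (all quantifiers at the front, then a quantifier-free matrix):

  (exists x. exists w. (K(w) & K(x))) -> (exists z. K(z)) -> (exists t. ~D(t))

Eliminate → and ↔ using ¬ and ∨.
  ~(exists x. exists w. (K(w) & K(x))) | ~(exists z. K(z)) | (exists t. ~D(t))
Push ¬ through the quantifiers and connectives to reach negation normal form:
  (forall x. forall w. (~K(w) | ~K(x))) | (forall z. ~K(z)) | (exists t. ~D(t))
Finally move all quantifiers to the prefix:
  forall x. forall w. forall z. exists t. (~K(w) | ~K(x) | ~K(z) | ~D(t))

forall x. forall w. forall z. exists t. (~K(w) | ~K(x) | ~K(z) | ~D(t))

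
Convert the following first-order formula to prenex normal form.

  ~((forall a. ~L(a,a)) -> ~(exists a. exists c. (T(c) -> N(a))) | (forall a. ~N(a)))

Eliminate → and ↔ using ¬ and ∨.
  ~(~(forall a. ~L(a,a)) | ~(exists a. exists c. (~T(c) | N(a))) | (forall a. ~N(a)))
Drive negations inward (¬∀x A ≡ ∃x ¬A, ¬∃x A ≡ ∀x ¬A, De Morgan for ∧/∨):
  (forall a. ~L(a,a)) & (exists a. exists c. (~T(c) | N(a))) & (exists a. N(a))
Rename bound variables to avoid capture: a↦w1, a↦y.
  (forall a. ~L(a,a)) & (exists w1. exists c. (~T(c) | N(w1))) & (exists y. N(y))
Extract every quantifier outward, since the variables are now distinct and don't occur free across branches:
  forall a. exists w1. exists c. exists y. (~L(a,a) & (~T(c) | N(w1)) & N(y))

forall a. exists w1. exists c. exists y. (~L(a,a) & (~T(c) | N(w1)) & N(y))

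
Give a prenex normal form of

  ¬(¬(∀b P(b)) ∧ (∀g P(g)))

∀b ∃g (P(b) ∨ ¬P(g))

Push ¬ through the quantifiers and connectives to reach negation normal form:
  (∀b P(b)) ∨ (∃g ¬P(g))
All bound variables are already distinct, so no renaming is needed.
Finally move all quantifiers to the prefix:
  ∀b ∃g (P(b) ∨ ¬P(g))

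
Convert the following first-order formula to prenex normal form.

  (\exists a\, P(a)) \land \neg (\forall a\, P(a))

Push ¬ through the quantifiers and connectives to reach negation normal form:
  (\exists a\, P(a)) \land (\exists a\, \neg P(a))
Give each quantifier a distinct variable: a↦c.
  (\exists a\, P(a)) \land (\exists c\, \neg P(c))
Extract every quantifier outward, since the variables are now distinct and don't occur free across branches:
  \exists a\, \exists c\, (P(a) \land \neg P(c))

\exists a\, \exists c\, (P(a) \land \neg P(c))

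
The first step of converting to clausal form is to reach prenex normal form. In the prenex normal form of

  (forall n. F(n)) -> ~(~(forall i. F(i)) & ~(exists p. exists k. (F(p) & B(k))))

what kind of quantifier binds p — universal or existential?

existential

First replace A → B with ¬A ∨ B.
  ~(forall n. F(n)) | ~(~(forall i. F(i)) & ~(exists p. exists k. (F(p) & B(k))))
Move each ¬ inward, flipping quantifiers it crosses:
  (exists n. ~F(n)) | (forall i. F(i)) | (exists p. exists k. (F(p) & B(k)))
All bound variables are already distinct, so no renaming is needed.
Extract every quantifier outward, since the variables are now distinct and don't occur free across branches:
  exists n. forall i. exists p. exists k. (~F(n) | F(i) | F(p) & B(k))
The quantifier exists p sits under an even number of negations (counting the antecedent side of each →), so it remains existential.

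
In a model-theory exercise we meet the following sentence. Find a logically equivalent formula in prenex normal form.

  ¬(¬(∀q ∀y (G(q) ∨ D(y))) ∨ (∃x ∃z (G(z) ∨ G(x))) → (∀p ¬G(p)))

Eliminate → and ↔ using ¬ and ∨.
  ¬(¬(¬(∀q ∀y (G(q) ∨ D(y))) ∨ (∃x ∃z (G(z) ∨ G(x)))) ∨ (∀p ¬G(p)))
Drive negations inward (¬∀x A ≡ ∃x ¬A, ¬∃x A ≡ ∀x ¬A, De Morgan for ∧/∨):
  ((∃q ∃y (¬G(q) ∧ ¬D(y))) ∨ (∃x ∃z (G(z) ∨ G(x)))) ∧ (∃p G(p))
All bound variables are already distinct, so no renaming is needed.
Extract every quantifier outward, since the variables are now distinct and don't occur free across branches:
  ∃q ∃y ∃x ∃z ∃p ((¬G(q) ∧ ¬D(y) ∨ G(z) ∨ G(x)) ∧ G(p))

∃q ∃y ∃x ∃z ∃p ((¬G(q) ∧ ¬D(y) ∨ G(z) ∨ G(x)) ∧ G(p))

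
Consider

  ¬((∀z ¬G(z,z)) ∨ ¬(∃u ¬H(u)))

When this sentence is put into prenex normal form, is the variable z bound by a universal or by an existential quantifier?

existential

Move each ¬ inward, flipping quantifiers it crosses:
  (∃z G(z,z)) ∧ (∃u ¬H(u))
All bound variables are already distinct, so no renaming is needed.
Pull the quantifiers to the front (each side's bound variable is not free in the other side):
  ∃z ∃u (G(z,z) ∧ ¬H(u))
The quantifier ∀z sits under an odd number of negations, so it flips to ∃z.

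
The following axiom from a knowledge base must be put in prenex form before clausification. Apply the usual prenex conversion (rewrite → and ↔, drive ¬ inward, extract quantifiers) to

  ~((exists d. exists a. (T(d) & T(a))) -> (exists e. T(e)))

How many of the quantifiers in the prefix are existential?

2

Rewrite implications/biconditionals: A → B as ¬A ∨ B.
  ~(~(exists d. exists a. (T(d) & T(a))) | (exists e. T(e)))
Drive negations inward (¬∀x A ≡ ∃x ¬A, ¬∃x A ≡ ∀x ¬A, De Morgan for ∧/∨):
  (exists d. exists a. (T(d) & T(a))) & (forall e. ~T(e))
All bound variables are already distinct, so no renaming is needed.
Extract every quantifier outward, since the variables are now distinct and don't occur free across branches:
  exists d. exists a. forall e. (T(d) & T(a) & ~T(e))
The prefix is exists d exists a forall e: 1 universal, 2 existential.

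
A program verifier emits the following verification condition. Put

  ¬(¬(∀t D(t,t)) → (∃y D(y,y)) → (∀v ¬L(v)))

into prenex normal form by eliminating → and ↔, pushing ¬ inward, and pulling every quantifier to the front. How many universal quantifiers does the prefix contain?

Rewrite implications/biconditionals: A → B as ¬A ∨ B.
  ¬(¬¬(∀t D(t,t)) ∨ ¬(∃y D(y,y)) ∨ (∀v ¬L(v)))
Push ¬ through the quantifiers and connectives to reach negation normal form:
  (∃t ¬D(t,t)) ∧ (∃y D(y,y)) ∧ (∃v L(v))
All bound variables are already distinct, so no renaming is needed.
Extract every quantifier outward, since the variables are now distinct and don't occur free across branches:
  ∃t ∃y ∃v (¬D(t,t) ∧ D(y,y) ∧ L(v))
The prefix is ∃t ∃y ∃v: 0 universal, 3 existential.

0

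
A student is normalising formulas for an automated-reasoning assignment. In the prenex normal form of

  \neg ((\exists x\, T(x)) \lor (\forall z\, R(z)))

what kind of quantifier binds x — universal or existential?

universal

Push ¬ through the quantifiers and connectives to reach negation normal form:
  (\forall x\, \neg T(x)) \land (\exists z\, \neg R(z))
All bound variables are already distinct, so no renaming is needed.
Pull the quantifiers to the front (each side's bound variable is not free in the other side):
  \forall x\, \exists z\, (\neg T(x) \land \neg R(z))
The quantifier \exists x sits under an odd number of negations, so it flips to \forall x.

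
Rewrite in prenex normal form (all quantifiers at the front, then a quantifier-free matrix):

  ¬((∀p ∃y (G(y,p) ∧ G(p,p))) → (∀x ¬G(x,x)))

∀p ∃y ∃x (G(y,p) ∧ G(p,p) ∧ G(x,x))

Eliminate → and ↔ using ¬ and ∨.
  ¬(¬(∀p ∃y (G(y,p) ∧ G(p,p))) ∨ (∀x ¬G(x,x)))
Move each ¬ inward, flipping quantifiers it crosses:
  (∀p ∃y (G(y,p) ∧ G(p,p))) ∧ (∃x G(x,x))
All bound variables are already distinct, so no renaming is needed.
Extract every quantifier outward, since the variables are now distinct and don't occur free across branches:
  ∀p ∃y ∃x (G(y,p) ∧ G(p,p) ∧ G(x,x))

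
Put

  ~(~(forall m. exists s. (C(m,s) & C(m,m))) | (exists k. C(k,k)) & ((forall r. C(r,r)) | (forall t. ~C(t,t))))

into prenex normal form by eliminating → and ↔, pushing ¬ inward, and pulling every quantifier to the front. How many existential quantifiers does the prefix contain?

Move each ¬ inward, flipping quantifiers it crosses:
  (forall m. exists s. (C(m,s) & C(m,m))) & ((forall k. ~C(k,k)) | (exists r. ~C(r,r)) & (exists t. C(t,t)))
Finally move all quantifiers to the prefix:
  forall m. exists s. forall k. exists r. exists t. (C(m,s) & C(m,m) & (~C(k,k) | ~C(r,r) & C(t,t)))
The prefix is forall m exists s forall k exists r exists t: 2 universal, 3 existential.

3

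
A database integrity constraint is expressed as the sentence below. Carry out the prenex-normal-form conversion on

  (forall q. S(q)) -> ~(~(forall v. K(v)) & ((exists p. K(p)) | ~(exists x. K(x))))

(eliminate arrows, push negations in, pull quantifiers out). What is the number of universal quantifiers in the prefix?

2

Eliminate → and ↔ using ¬ and ∨.
  ~(forall q. S(q)) | ~(~(forall v. K(v)) & ((exists p. K(p)) | ~(exists x. K(x))))
Drive negations inward (¬∀x A ≡ ∃x ¬A, ¬∃x A ≡ ∀x ¬A, De Morgan for ∧/∨):
  (exists q. ~S(q)) | (forall v. K(v)) | (forall p. ~K(p)) & (exists x. K(x))
All bound variables are already distinct, so no renaming is needed.
Finally move all quantifiers to the prefix:
  exists q. forall v. forall p. exists x. (~S(q) | K(v) | ~K(p) & K(x))
The prefix is exists q forall v forall p exists x: 2 universal, 2 existential.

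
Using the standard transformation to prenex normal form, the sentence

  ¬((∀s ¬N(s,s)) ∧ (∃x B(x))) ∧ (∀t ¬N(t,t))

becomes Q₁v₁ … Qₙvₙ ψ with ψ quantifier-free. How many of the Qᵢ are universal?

Drive negations inward (¬∀x A ≡ ∃x ¬A, ¬∃x A ≡ ∀x ¬A, De Morgan for ∧/∨):
  ((∃s N(s,s)) ∨ (∀x ¬B(x))) ∧ (∀t ¬N(t,t))
Extract every quantifier outward, since the variables are now distinct and don't occur free across branches:
  ∃s ∀x ∀t ((N(s,s) ∨ ¬B(x)) ∧ ¬N(t,t))
The prefix is ∃s ∀x ∀t: 2 universal, 1 existential.

2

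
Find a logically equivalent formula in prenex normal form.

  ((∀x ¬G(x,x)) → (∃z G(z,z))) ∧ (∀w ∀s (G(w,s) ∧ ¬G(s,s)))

Eliminate → and ↔ using ¬ and ∨.
  (¬(∀x ¬G(x,x)) ∨ (∃z G(z,z))) ∧ (∀w ∀s (G(w,s) ∧ ¬G(s,s)))
Move each ¬ inward, flipping quantifiers it crosses:
  ((∃x G(x,x)) ∨ (∃z G(z,z))) ∧ (∀w ∀s (G(w,s) ∧ ¬G(s,s)))
Finally move all quantifiers to the prefix:
  ∃x ∃z ∀w ∀s ((G(x,x) ∨ G(z,z)) ∧ G(w,s) ∧ ¬G(s,s))

∃x ∃z ∀w ∀s ((G(x,x) ∨ G(z,z)) ∧ G(w,s) ∧ ¬G(s,s))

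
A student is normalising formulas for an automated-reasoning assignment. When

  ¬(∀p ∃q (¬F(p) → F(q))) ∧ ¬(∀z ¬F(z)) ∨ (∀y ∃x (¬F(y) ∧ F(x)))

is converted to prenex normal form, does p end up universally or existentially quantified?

Rewrite implications/biconditionals: A → B as ¬A ∨ B.
  ¬(∀p ∃q (¬¬F(p) ∨ F(q))) ∧ ¬(∀z ¬F(z)) ∨ (∀y ∃x (¬F(y) ∧ F(x)))
Push ¬ through the quantifiers and connectives to reach negation normal form:
  (∃p ∀q (¬F(p) ∧ ¬F(q))) ∧ (∃z F(z)) ∨ (∀y ∃x (¬F(y) ∧ F(x)))
All bound variables are already distinct, so no renaming is needed.
Extract every quantifier outward, since the variables are now distinct and don't occur free across branches:
  ∃p ∀q ∃z ∀y ∃x (¬F(p) ∧ ¬F(q) ∧ F(z) ∨ ¬F(y) ∧ F(x))
The quantifier ∀p sits under an odd number of negations (counting the antecedent side of each →), so it flips to ∃p.

existential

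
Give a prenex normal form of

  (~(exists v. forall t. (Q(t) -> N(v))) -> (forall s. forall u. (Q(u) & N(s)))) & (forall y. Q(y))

Eliminate → and ↔ using ¬ and ∨.
  (~~(exists v. forall t. (~Q(t) | N(v))) | (forall s. forall u. (Q(u) & N(s)))) & (forall y. Q(y))
Move each ¬ inward, flipping quantifiers it crosses:
  ((exists v. forall t. (~Q(t) | N(v))) | (forall s. forall u. (Q(u) & N(s)))) & (forall y. Q(y))
All bound variables are already distinct, so no renaming is needed.
Extract every quantifier outward, since the variables are now distinct and don't occur free across branches:
  exists v. forall t. forall s. forall u. forall y. ((~Q(t) | N(v) | Q(u) & N(s)) & Q(y))

exists v. forall t. forall s. forall u. forall y. ((~Q(t) | N(v) | Q(u) & N(s)) & Q(y))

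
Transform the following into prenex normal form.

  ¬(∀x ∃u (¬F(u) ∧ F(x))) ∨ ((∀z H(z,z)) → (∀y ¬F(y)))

∃x ∀u ∃z ∀y (F(u) ∨ ¬F(x) ∨ ¬H(z,z) ∨ ¬F(y))

Rewrite implications/biconditionals: A → B as ¬A ∨ B.
  ¬(∀x ∃u (¬F(u) ∧ F(x))) ∨ ¬(∀z H(z,z)) ∨ (∀y ¬F(y))
Move each ¬ inward, flipping quantifiers it crosses:
  (∃x ∀u (F(u) ∨ ¬F(x))) ∨ (∃z ¬H(z,z)) ∨ (∀y ¬F(y))
All bound variables are already distinct, so no renaming is needed.
Finally move all quantifiers to the prefix:
  ∃x ∀u ∃z ∀y (F(u) ∨ ¬F(x) ∨ ¬H(z,z) ∨ ¬F(y))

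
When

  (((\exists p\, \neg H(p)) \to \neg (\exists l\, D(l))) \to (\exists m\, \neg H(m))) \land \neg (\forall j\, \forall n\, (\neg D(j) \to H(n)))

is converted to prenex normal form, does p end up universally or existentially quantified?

existential

Rewrite implications/biconditionals: A → B as ¬A ∨ B.
  (\neg (\neg (\exists p\, \neg H(p)) \lor \neg (\exists l\, D(l))) \lor (\exists m\, \neg H(m))) \land \neg (\forall j\, \forall n\, (\neg \neg D(j) \lor H(n)))
Drive negations inward (¬∀x A ≡ ∃x ¬A, ¬∃x A ≡ ∀x ¬A, De Morgan for ∧/∨):
  ((\exists p\, \neg H(p)) \land (\exists l\, D(l)) \lor (\exists m\, \neg H(m))) \land (\exists j\, \exists n\, (\neg D(j) \land \neg H(n)))
All bound variables are already distinct, so no renaming is needed.
Extract every quantifier outward, since the variables are now distinct and don't occur free across branches:
  \exists p\, \exists l\, \exists m\, \exists j\, \exists n\, ((\neg H(p) \land D(l) \lor \neg H(m)) \land \neg D(j) \land \neg H(n))
The quantifier \exists p sits under an even number of negations (counting the antecedent side of each →), so it remains existential.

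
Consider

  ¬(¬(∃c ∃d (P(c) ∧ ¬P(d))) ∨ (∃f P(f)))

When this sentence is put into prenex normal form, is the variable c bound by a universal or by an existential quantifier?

existential

Drive negations inward (¬∀x A ≡ ∃x ¬A, ¬∃x A ≡ ∀x ¬A, De Morgan for ∧/∨):
  (∃c ∃d (P(c) ∧ ¬P(d))) ∧ (∀f ¬P(f))
All bound variables are already distinct, so no renaming is needed.
Pull the quantifiers to the front (each side's bound variable is not free in the other side):
  ∃c ∃d ∀f (P(c) ∧ ¬P(d) ∧ ¬P(f))
The quantifier ∃c sits under an even number of negations, so it remains existential.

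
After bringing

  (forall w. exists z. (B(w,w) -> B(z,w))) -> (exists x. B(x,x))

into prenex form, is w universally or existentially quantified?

existential

Eliminate → and ↔ using ¬ and ∨.
  ~(forall w. exists z. (~B(w,w) | B(z,w))) | (exists x. B(x,x))
Push ¬ through the quantifiers and connectives to reach negation normal form:
  (exists w. forall z. (B(w,w) & ~B(z,w))) | (exists x. B(x,x))
All bound variables are already distinct, so no renaming is needed.
Finally move all quantifiers to the prefix:
  exists w. forall z. exists x. (B(w,w) & ~B(z,w) | B(x,x))
The quantifier forall w sits under an odd number of negations (counting the antecedent side of each →), so it flips to exists w.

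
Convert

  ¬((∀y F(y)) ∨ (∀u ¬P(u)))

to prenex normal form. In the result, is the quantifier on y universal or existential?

existential

Move each ¬ inward, flipping quantifiers it crosses:
  (∃y ¬F(y)) ∧ (∃u P(u))
All bound variables are already distinct, so no renaming is needed.
Finally move all quantifiers to the prefix:
  ∃y ∃u (¬F(y) ∧ P(u))
The quantifier ∀y sits under an odd number of negations, so it flips to ∃y.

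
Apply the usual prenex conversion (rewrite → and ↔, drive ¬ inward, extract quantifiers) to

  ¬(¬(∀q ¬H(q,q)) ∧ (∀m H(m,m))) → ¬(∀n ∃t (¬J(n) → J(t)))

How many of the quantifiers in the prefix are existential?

First replace A → B with ¬A ∨ B.
  ¬¬(¬(∀q ¬H(q,q)) ∧ (∀m H(m,m))) ∨ ¬(∀n ∃t (¬¬J(n) ∨ J(t)))
Push ¬ through the quantifiers and connectives to reach negation normal form:
  (∃q H(q,q)) ∧ (∀m H(m,m)) ∨ (∃n ∀t (¬J(n) ∧ ¬J(t)))
All bound variables are already distinct, so no renaming is needed.
Extract every quantifier outward, since the variables are now distinct and don't occur free across branches:
  ∃q ∀m ∃n ∀t (H(q,q) ∧ H(m,m) ∨ ¬J(n) ∧ ¬J(t))
The prefix is ∃q ∀m ∃n ∀t: 2 universal, 2 existential.

2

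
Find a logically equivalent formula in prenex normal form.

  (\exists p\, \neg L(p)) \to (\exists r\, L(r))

\forall p\, \exists r\, (L(p) \lor L(r))

First replace A → B with ¬A ∨ B.
  \neg (\exists p\, \neg L(p)) \lor (\exists r\, L(r))
Drive negations inward (¬∀x A ≡ ∃x ¬A, ¬∃x A ≡ ∀x ¬A, De Morgan for ∧/∨):
  (\forall p\, L(p)) \lor (\exists r\, L(r))
All bound variables are already distinct, so no renaming is needed.
Pull the quantifiers to the front (each side's bound variable is not free in the other side):
  \forall p\, \exists r\, (L(p) \lor L(r))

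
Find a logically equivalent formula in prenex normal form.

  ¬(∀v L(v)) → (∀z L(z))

∀v ∀z (L(v) ∨ L(z))

Eliminate → and ↔ using ¬ and ∨.
  ¬¬(∀v L(v)) ∨ (∀z L(z))
Push ¬ through the quantifiers and connectives to reach negation normal form:
  (∀v L(v)) ∨ (∀z L(z))
Extract every quantifier outward, since the variables are now distinct and don't occur free across branches:
  ∀v ∀z (L(v) ∨ L(z))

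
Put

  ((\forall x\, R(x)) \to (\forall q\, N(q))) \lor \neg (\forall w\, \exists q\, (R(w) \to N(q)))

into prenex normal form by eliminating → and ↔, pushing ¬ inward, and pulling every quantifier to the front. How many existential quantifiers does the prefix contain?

Eliminate → and ↔ using ¬ and ∨.
  \neg (\forall x\, R(x)) \lor (\forall q\, N(q)) \lor \neg (\forall w\, \exists q\, (\neg R(w) \lor N(q)))
Drive negations inward (¬∀x A ≡ ∃x ¬A, ¬∃x A ≡ ∀x ¬A, De Morgan for ∧/∨):
  (\exists x\, \neg R(x)) \lor (\forall q\, N(q)) \lor (\exists w\, \forall q\, (R(w) \land \neg N(q)))
Rename bound variables to avoid capture: q↦w1.
  (\exists x\, \neg R(x)) \lor (\forall q\, N(q)) \lor (\exists w\, \forall w1\, (R(w) \land \neg N(w1)))
Pull the quantifiers to the front (each side's bound variable is not free in the other side):
  \exists x\, \forall q\, \exists w\, \forall w1\, (\neg R(x) \lor N(q) \lor R(w) \land \neg N(w1))
The prefix is \exists x \forall q \exists w \forall w1: 2 universal, 2 existential.

2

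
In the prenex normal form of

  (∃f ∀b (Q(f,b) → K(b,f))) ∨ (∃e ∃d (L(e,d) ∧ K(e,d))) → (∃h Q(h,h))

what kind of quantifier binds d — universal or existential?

universal

First replace A → B with ¬A ∨ B.
  ¬((∃f ∀b (¬Q(f,b) ∨ K(b,f))) ∨ (∃e ∃d (L(e,d) ∧ K(e,d)))) ∨ (∃h Q(h,h))
Push ¬ through the quantifiers and connectives to reach negation normal form:
  (∀f ∃b (Q(f,b) ∧ ¬K(b,f))) ∧ (∀e ∀d (¬L(e,d) ∨ ¬K(e,d))) ∨ (∃h Q(h,h))
All bound variables are already distinct, so no renaming is needed.
Extract every quantifier outward, since the variables are now distinct and don't occur free across branches:
  ∀f ∃b ∀e ∀d ∃h (Q(f,b) ∧ ¬K(b,f) ∧ (¬L(e,d) ∨ ¬K(e,d)) ∨ Q(h,h))
The quantifier ∃d sits under an odd number of negations (counting the antecedent side of each →), so it flips to ∀d.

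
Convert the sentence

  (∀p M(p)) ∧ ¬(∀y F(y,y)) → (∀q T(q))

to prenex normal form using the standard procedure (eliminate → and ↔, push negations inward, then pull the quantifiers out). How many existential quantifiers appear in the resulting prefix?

1

Rewrite implications/biconditionals: A → B as ¬A ∨ B.
  ¬((∀p M(p)) ∧ ¬(∀y F(y,y))) ∨ (∀q T(q))
Push ¬ through the quantifiers and connectives to reach negation normal form:
  (∃p ¬M(p)) ∨ (∀y F(y,y)) ∨ (∀q T(q))
All bound variables are already distinct, so no renaming is needed.
Extract every quantifier outward, since the variables are now distinct and don't occur free across branches:
  ∃p ∀y ∀q (¬M(p) ∨ F(y,y) ∨ T(q))
The prefix is ∃p ∀y ∀q: 2 universal, 1 existential.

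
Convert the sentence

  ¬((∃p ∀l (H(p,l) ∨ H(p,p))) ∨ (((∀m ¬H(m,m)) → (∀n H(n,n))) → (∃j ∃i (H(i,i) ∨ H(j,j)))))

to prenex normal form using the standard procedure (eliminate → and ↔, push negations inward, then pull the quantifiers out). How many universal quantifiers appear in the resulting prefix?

First replace A → B with ¬A ∨ B.
  ¬((∃p ∀l (H(p,l) ∨ H(p,p))) ∨ ¬(¬(∀m ¬H(m,m)) ∨ (∀n H(n,n))) ∨ (∃j ∃i (H(i,i) ∨ H(j,j))))
Move each ¬ inward, flipping quantifiers it crosses:
  (∀p ∃l (¬H(p,l) ∧ ¬H(p,p))) ∧ ((∃m H(m,m)) ∨ (∀n H(n,n))) ∧ (∀j ∀i (¬H(i,i) ∧ ¬H(j,j)))
Extract every quantifier outward, since the variables are now distinct and don't occur free across branches:
  ∀p ∃l ∃m ∀n ∀j ∀i (¬H(p,l) ∧ ¬H(p,p) ∧ (H(m,m) ∨ H(n,n)) ∧ ¬H(i,i) ∧ ¬H(j,j))
The prefix is ∀p ∃l ∃m ∀n ∀j ∀i: 4 universal, 2 existential.

4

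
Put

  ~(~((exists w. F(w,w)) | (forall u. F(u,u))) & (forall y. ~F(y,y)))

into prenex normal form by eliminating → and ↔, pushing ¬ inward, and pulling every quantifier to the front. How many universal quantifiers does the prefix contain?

Push ¬ through the quantifiers and connectives to reach negation normal form:
  (exists w. F(w,w)) | (forall u. F(u,u)) | (exists y. F(y,y))
Pull the quantifiers to the front (each side's bound variable is not free in the other side):
  exists w. forall u. exists y. (F(w,w) | F(u,u) | F(y,y))
The prefix is exists w forall u exists y: 1 universal, 2 existential.

1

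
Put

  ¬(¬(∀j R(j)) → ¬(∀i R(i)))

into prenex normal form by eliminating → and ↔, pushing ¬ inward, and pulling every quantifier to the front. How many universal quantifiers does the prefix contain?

1

Rewrite implications/biconditionals: A → B as ¬A ∨ B.
  ¬(¬¬(∀j R(j)) ∨ ¬(∀i R(i)))
Push ¬ through the quantifiers and connectives to reach negation normal form:
  (∃j ¬R(j)) ∧ (∀i R(i))
All bound variables are already distinct, so no renaming is needed.
Pull the quantifiers to the front (each side's bound variable is not free in the other side):
  ∃j ∀i (¬R(j) ∧ R(i))
The prefix is ∃j ∀i: 1 universal, 1 existential.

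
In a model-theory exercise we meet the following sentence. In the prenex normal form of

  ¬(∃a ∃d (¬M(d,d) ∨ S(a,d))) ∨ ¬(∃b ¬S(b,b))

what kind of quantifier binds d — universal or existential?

Drive negations inward (¬∀x A ≡ ∃x ¬A, ¬∃x A ≡ ∀x ¬A, De Morgan for ∧/∨):
  (∀a ∀d (M(d,d) ∧ ¬S(a,d))) ∨ (∀b S(b,b))
All bound variables are already distinct, so no renaming is needed.
Extract every quantifier outward, since the variables are now distinct and don't occur free across branches:
  ∀a ∀d ∀b (M(d,d) ∧ ¬S(a,d) ∨ S(b,b))
The quantifier ∃d sits under an odd number of negations, so it flips to ∀d.

universal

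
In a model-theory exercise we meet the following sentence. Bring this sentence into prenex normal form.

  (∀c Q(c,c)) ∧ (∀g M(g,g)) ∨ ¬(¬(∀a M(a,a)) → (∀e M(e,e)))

Eliminate → and ↔ using ¬ and ∨.
  (∀c Q(c,c)) ∧ (∀g M(g,g)) ∨ ¬(¬¬(∀a M(a,a)) ∨ (∀e M(e,e)))
Drive negations inward (¬∀x A ≡ ∃x ¬A, ¬∃x A ≡ ∀x ¬A, De Morgan for ∧/∨):
  (∀c Q(c,c)) ∧ (∀g M(g,g)) ∨ (∃a ¬M(a,a)) ∧ (∃e ¬M(e,e))
All bound variables are already distinct, so no renaming is needed.
Finally move all quantifiers to the prefix:
  ∀c ∀g ∃a ∃e (Q(c,c) ∧ M(g,g) ∨ ¬M(a,a) ∧ ¬M(e,e))

∀c ∀g ∃a ∃e (Q(c,c) ∧ M(g,g) ∨ ¬M(a,a) ∧ ¬M(e,e))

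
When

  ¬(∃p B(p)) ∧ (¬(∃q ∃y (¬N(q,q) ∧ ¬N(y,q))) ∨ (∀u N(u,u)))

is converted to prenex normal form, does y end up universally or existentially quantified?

universal

Push ¬ through the quantifiers and connectives to reach negation normal form:
  (∀p ¬B(p)) ∧ ((∀q ∀y (N(q,q) ∨ N(y,q))) ∨ (∀u N(u,u)))
All bound variables are already distinct, so no renaming is needed.
Extract every quantifier outward, since the variables are now distinct and don't occur free across branches:
  ∀p ∀q ∀y ∀u (¬B(p) ∧ (N(q,q) ∨ N(y,q) ∨ N(u,u)))
The quantifier ∃y sits under an odd number of negations, so it flips to ∀y.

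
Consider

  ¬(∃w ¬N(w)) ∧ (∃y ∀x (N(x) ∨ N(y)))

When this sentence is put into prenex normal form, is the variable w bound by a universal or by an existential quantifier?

Drive negations inward (¬∀x A ≡ ∃x ¬A, ¬∃x A ≡ ∀x ¬A, De Morgan for ∧/∨):
  (∀w N(w)) ∧ (∃y ∀x (N(x) ∨ N(y)))
All bound variables are already distinct, so no renaming is needed.
Pull the quantifiers to the front (each side's bound variable is not free in the other side):
  ∀w ∃y ∀x (N(w) ∧ (N(x) ∨ N(y)))
The quantifier ∃w sits under an odd number of negations, so it flips to ∀w.

universal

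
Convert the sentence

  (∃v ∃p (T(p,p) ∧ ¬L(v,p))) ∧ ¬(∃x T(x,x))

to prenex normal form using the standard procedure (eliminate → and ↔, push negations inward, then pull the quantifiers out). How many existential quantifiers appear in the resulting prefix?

2

Drive negations inward (¬∀x A ≡ ∃x ¬A, ¬∃x A ≡ ∀x ¬A, De Morgan for ∧/∨):
  (∃v ∃p (T(p,p) ∧ ¬L(v,p))) ∧ (∀x ¬T(x,x))
All bound variables are already distinct, so no renaming is needed.
Pull the quantifiers to the front (each side's bound variable is not free in the other side):
  ∃v ∃p ∀x (T(p,p) ∧ ¬L(v,p) ∧ ¬T(x,x))
The prefix is ∃v ∃p ∀x: 1 universal, 2 existential.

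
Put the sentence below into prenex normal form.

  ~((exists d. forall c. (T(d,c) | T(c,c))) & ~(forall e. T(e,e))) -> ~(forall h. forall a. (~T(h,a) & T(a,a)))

Rewrite implications/biconditionals: A → B as ¬A ∨ B.
  ~~((exists d. forall c. (T(d,c) | T(c,c))) & ~(forall e. T(e,e))) | ~(forall h. forall a. (~T(h,a) & T(a,a)))
Move each ¬ inward, flipping quantifiers it crosses:
  (exists d. forall c. (T(d,c) | T(c,c))) & (exists e. ~T(e,e)) | (exists h. exists a. (T(h,a) | ~T(a,a)))
All bound variables are already distinct, so no renaming is needed.
Extract every quantifier outward, since the variables are now distinct and don't occur free across branches:
  exists d. forall c. exists e. exists h. exists a. ((T(d,c) | T(c,c)) & ~T(e,e) | T(h,a) | ~T(a,a))

exists d. forall c. exists e. exists h. exists a. ((T(d,c) | T(c,c)) & ~T(e,e) | T(h,a) | ~T(a,a))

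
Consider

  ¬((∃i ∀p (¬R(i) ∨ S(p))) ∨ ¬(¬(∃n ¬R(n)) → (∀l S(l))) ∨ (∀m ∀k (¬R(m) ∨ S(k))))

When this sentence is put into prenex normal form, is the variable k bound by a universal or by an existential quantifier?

existential

Eliminate → and ↔ using ¬ and ∨.
  ¬((∃i ∀p (¬R(i) ∨ S(p))) ∨ ¬(¬¬(∃n ¬R(n)) ∨ (∀l S(l))) ∨ (∀m ∀k (¬R(m) ∨ S(k))))
Drive negations inward (¬∀x A ≡ ∃x ¬A, ¬∃x A ≡ ∀x ¬A, De Morgan for ∧/∨):
  (∀i ∃p (R(i) ∧ ¬S(p))) ∧ ((∃n ¬R(n)) ∨ (∀l S(l))) ∧ (∃m ∃k (R(m) ∧ ¬S(k)))
All bound variables are already distinct, so no renaming is needed.
Finally move all quantifiers to the prefix:
  ∀i ∃p ∃n ∀l ∃m ∃k (R(i) ∧ ¬S(p) ∧ (¬R(n) ∨ S(l)) ∧ R(m) ∧ ¬S(k))
The quantifier ∀k sits under an odd number of negations (counting the antecedent side of each →), so it flips to ∃k.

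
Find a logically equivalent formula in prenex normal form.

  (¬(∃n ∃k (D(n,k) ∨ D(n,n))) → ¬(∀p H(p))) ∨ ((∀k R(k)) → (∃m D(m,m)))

Rewrite implications/biconditionals: A → B as ¬A ∨ B.
  ¬¬(∃n ∃k (D(n,k) ∨ D(n,n))) ∨ ¬(∀p H(p)) ∨ ¬(∀k R(k)) ∨ (∃m D(m,m))
Drive negations inward (¬∀x A ≡ ∃x ¬A, ¬∃x A ≡ ∀x ¬A, De Morgan for ∧/∨):
  (∃n ∃k (D(n,k) ∨ D(n,n))) ∨ (∃p ¬H(p)) ∨ (∃k ¬R(k)) ∨ (∃m D(m,m))
Rename bound variables to avoid capture: k↦s.
  (∃n ∃k (D(n,k) ∨ D(n,n))) ∨ (∃p ¬H(p)) ∨ (∃s ¬R(s)) ∨ (∃m D(m,m))
Pull the quantifiers to the front (each side's bound variable is not free in the other side):
  ∃n ∃k ∃p ∃s ∃m (D(n,k) ∨ D(n,n) ∨ ¬H(p) ∨ ¬R(s) ∨ D(m,m))

∃n ∃k ∃p ∃s ∃m (D(n,k) ∨ D(n,n) ∨ ¬H(p) ∨ ¬R(s) ∨ D(m,m))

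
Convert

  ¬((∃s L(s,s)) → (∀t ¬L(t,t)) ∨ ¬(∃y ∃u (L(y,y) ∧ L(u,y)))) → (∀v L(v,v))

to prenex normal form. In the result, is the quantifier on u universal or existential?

First replace A → B with ¬A ∨ B.
  ¬¬(¬(∃s L(s,s)) ∨ (∀t ¬L(t,t)) ∨ ¬(∃y ∃u (L(y,y) ∧ L(u,y)))) ∨ (∀v L(v,v))
Push ¬ through the quantifiers and connectives to reach negation normal form:
  (∀s ¬L(s,s)) ∨ (∀t ¬L(t,t)) ∨ (∀y ∀u (¬L(y,y) ∨ ¬L(u,y))) ∨ (∀v L(v,v))
All bound variables are already distinct, so no renaming is needed.
Extract every quantifier outward, since the variables are now distinct and don't occur free across branches:
  ∀s ∀t ∀y ∀u ∀v (¬L(s,s) ∨ ¬L(t,t) ∨ ¬L(y,y) ∨ ¬L(u,y) ∨ L(v,v))
The quantifier ∃u sits under an odd number of negations (counting the antecedent side of each →), so it flips to ∀u.

universal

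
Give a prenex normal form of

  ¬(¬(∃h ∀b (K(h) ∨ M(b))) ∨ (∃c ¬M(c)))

∃h ∀b ∀c ((K(h) ∨ M(b)) ∧ M(c))

Move each ¬ inward, flipping quantifiers it crosses:
  (∃h ∀b (K(h) ∨ M(b))) ∧ (∀c M(c))
All bound variables are already distinct, so no renaming is needed.
Finally move all quantifiers to the prefix:
  ∃h ∀b ∀c ((K(h) ∨ M(b)) ∧ M(c))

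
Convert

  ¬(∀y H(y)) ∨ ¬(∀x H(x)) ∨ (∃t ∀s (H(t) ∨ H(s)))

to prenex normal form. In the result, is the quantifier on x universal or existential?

existential

Push ¬ through the quantifiers and connectives to reach negation normal form:
  (∃y ¬H(y)) ∨ (∃x ¬H(x)) ∨ (∃t ∀s (H(t) ∨ H(s)))
Extract every quantifier outward, since the variables are now distinct and don't occur free across branches:
  ∃y ∃x ∃t ∀s (¬H(y) ∨ ¬H(x) ∨ H(t) ∨ H(s))
The quantifier ∀x sits under an odd number of negations, so it flips to ∃x.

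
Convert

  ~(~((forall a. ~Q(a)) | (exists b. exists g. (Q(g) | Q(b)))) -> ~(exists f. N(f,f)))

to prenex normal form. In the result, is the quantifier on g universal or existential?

Rewrite implications/biconditionals: A → B as ¬A ∨ B.
  ~(~~((forall a. ~Q(a)) | (exists b. exists g. (Q(g) | Q(b)))) | ~(exists f. N(f,f)))
Push ¬ through the quantifiers and connectives to reach negation normal form:
  (exists a. Q(a)) & (forall b. forall g. (~Q(g) & ~Q(b))) & (exists f. N(f,f))
Pull the quantifiers to the front (each side's bound variable is not free in the other side):
  exists a. forall b. forall g. exists f. (Q(a) & ~Q(g) & ~Q(b) & N(f,f))
The quantifier exists g sits under an odd number of negations (counting the antecedent side of each →), so it flips to forall g.

universal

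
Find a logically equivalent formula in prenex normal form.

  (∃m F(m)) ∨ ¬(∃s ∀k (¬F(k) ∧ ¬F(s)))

Move each ¬ inward, flipping quantifiers it crosses:
  (∃m F(m)) ∨ (∀s ∃k (F(k) ∨ F(s)))
Extract every quantifier outward, since the variables are now distinct and don't occur free across branches:
  ∃m ∀s ∃k (F(m) ∨ F(k) ∨ F(s))

∃m ∀s ∃k (F(m) ∨ F(k) ∨ F(s))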